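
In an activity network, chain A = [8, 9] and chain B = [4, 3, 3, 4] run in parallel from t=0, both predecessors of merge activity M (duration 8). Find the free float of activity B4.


ES(B4) = sum of predecessors on chain B = 10
EF(B4) = ES + duration = 10 + 4 = 14
Successor of B4 is M. ES(M) = max(sum(A), sum(B)) = max(17, 14) = 17
Free float = ES(successor) - EF(current) = 17 - 14 = 3

3


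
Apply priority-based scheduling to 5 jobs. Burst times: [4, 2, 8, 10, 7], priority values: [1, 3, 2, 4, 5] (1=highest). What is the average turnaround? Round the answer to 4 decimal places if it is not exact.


Sort by priority (ascending = highest first):
Order: [(1, 4), (2, 8), (3, 2), (4, 10), (5, 7)]
Completion times:
  Priority 1, burst=4, C=4
  Priority 2, burst=8, C=12
  Priority 3, burst=2, C=14
  Priority 4, burst=10, C=24
  Priority 5, burst=7, C=31
Average turnaround = 85/5 = 17.0

17.0


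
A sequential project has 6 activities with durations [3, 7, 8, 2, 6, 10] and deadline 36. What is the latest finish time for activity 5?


LF(activity 5) = deadline - sum of successor durations
Successors: activities 6 through 6 with durations [10]
Sum of successor durations = 10
LF = 36 - 10 = 26

26


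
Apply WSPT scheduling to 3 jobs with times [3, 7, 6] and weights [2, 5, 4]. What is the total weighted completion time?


Compute p/w ratios and sort ascending (WSPT): [(7, 5), (3, 2), (6, 4)]
Compute weighted completion times:
  Job (p=7,w=5): C=7, w*C=5*7=35
  Job (p=3,w=2): C=10, w*C=2*10=20
  Job (p=6,w=4): C=16, w*C=4*16=64
Total weighted completion time = 119

119


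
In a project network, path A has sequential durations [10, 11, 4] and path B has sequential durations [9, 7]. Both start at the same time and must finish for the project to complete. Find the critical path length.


Path A total = 10 + 11 + 4 = 25
Path B total = 9 + 7 = 16
Critical path = longest path = max(25, 16) = 25

25


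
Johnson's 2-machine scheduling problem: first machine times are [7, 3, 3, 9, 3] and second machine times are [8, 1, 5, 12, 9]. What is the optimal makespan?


Apply Johnson's rule:
  Group 1 (a <= b): [(3, 3, 5), (5, 3, 9), (1, 7, 8), (4, 9, 12)]
  Group 2 (a > b): [(2, 3, 1)]
Optimal job order: [3, 5, 1, 4, 2]
Schedule:
  Job 3: M1 done at 3, M2 done at 8
  Job 5: M1 done at 6, M2 done at 17
  Job 1: M1 done at 13, M2 done at 25
  Job 4: M1 done at 22, M2 done at 37
  Job 2: M1 done at 25, M2 done at 38
Makespan = 38

38


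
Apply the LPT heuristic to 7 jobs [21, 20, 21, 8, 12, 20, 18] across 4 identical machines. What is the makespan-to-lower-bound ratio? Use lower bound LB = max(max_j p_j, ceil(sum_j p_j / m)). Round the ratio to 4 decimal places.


LPT order: [21, 21, 20, 20, 18, 12, 8]
Machine loads after assignment: [29, 21, 38, 32]
LPT makespan = 38
Lower bound = max(max_job, ceil(total/4)) = max(21, 30) = 30
Ratio = 38 / 30 = 1.2667

1.2667


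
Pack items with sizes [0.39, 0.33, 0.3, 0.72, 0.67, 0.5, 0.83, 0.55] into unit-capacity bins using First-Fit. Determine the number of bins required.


Place items sequentially using First-Fit:
  Item 0.39 -> new Bin 1
  Item 0.33 -> Bin 1 (now 0.72)
  Item 0.3 -> new Bin 2
  Item 0.72 -> new Bin 3
  Item 0.67 -> Bin 2 (now 0.97)
  Item 0.5 -> new Bin 4
  Item 0.83 -> new Bin 5
  Item 0.55 -> new Bin 6
Total bins used = 6

6


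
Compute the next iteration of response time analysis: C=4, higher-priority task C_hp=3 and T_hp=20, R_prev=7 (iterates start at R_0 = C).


R_next = C + ceil(R_prev / T_hp) * C_hp
ceil(7 / 20) = ceil(0.35) = 1
Interference = 1 * 3 = 3
R_next = 4 + 3 = 7
R_next = R_prev, so the iteration has converged (response time = 7).

7


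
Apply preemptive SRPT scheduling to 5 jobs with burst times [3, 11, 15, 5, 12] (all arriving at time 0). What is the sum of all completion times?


Since all jobs arrive at t=0, SRPT equals SPT ordering.
SPT order: [3, 5, 11, 12, 15]
Completion times:
  Job 1: p=3, C=3
  Job 2: p=5, C=8
  Job 3: p=11, C=19
  Job 4: p=12, C=31
  Job 5: p=15, C=46
Total completion time = 3 + 8 + 19 + 31 + 46 = 107

107


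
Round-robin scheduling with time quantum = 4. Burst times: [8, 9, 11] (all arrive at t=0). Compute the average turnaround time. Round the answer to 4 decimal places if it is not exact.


Time quantum = 4
Execution trace:
  J1 runs 4 units, time = 4
  J2 runs 4 units, time = 8
  J3 runs 4 units, time = 12
  J1 runs 4 units, time = 16
  J2 runs 4 units, time = 20
  J3 runs 4 units, time = 24
  J2 runs 1 units, time = 25
  J3 runs 3 units, time = 28
Finish times: [16, 25, 28]
Average turnaround = 69/3 = 23.0

23.0


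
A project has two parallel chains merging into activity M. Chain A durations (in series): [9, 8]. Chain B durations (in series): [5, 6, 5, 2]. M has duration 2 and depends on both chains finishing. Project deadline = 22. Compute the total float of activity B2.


Forward pass: ES(B2) = sum of predecessors on chain B = 5
EF = ES + duration = 5 + 6 = 11
Backward pass: LF(M) = deadline = 22; LS(M) = 22 - 2 = 20
LF(B2) = LS(M) - sum(successors on chain B) = 20 - 7 = 13
LS = LF - duration = 13 - 6 = 7
Total float = LS - ES = 7 - 5 = 2

2


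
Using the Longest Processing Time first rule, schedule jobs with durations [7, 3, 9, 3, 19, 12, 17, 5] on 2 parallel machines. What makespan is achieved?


Sort jobs in decreasing order (LPT): [19, 17, 12, 9, 7, 5, 3, 3]
Assign each job to the least loaded machine:
  Machine 1: jobs [19, 9, 7, 3], load = 38
  Machine 2: jobs [17, 12, 5, 3], load = 37
Makespan = max load = 38

38


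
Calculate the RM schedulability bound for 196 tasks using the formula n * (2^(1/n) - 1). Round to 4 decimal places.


Compute 2^(1/196) = 1.0035427259
Subtract 1: 1.0035427259 - 1 = 0.0035427259
Multiply by n: 196 * 0.0035427259 = 0.6943742764
Round to 4 dp: 0.6944

0.6944


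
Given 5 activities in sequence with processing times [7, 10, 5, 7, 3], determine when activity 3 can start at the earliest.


Activity 3 starts after activities 1 through 2 complete.
Predecessor durations: [7, 10]
ES = 7 + 10 = 17

17


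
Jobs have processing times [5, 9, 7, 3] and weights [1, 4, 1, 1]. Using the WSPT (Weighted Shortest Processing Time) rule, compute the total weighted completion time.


Compute p/w ratios and sort ascending (WSPT): [(9, 4), (3, 1), (5, 1), (7, 1)]
Compute weighted completion times:
  Job (p=9,w=4): C=9, w*C=4*9=36
  Job (p=3,w=1): C=12, w*C=1*12=12
  Job (p=5,w=1): C=17, w*C=1*17=17
  Job (p=7,w=1): C=24, w*C=1*24=24
Total weighted completion time = 89

89


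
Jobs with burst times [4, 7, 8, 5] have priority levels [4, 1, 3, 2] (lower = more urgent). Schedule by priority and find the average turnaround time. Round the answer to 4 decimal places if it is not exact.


Sort by priority (ascending = highest first):
Order: [(1, 7), (2, 5), (3, 8), (4, 4)]
Completion times:
  Priority 1, burst=7, C=7
  Priority 2, burst=5, C=12
  Priority 3, burst=8, C=20
  Priority 4, burst=4, C=24
Average turnaround = 63/4 = 15.75

15.75


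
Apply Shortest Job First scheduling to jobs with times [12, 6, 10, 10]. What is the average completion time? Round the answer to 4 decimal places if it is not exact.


SJF order (ascending): [6, 10, 10, 12]
Completion times:
  Job 1: burst=6, C=6
  Job 2: burst=10, C=16
  Job 3: burst=10, C=26
  Job 4: burst=12, C=38
Average completion = 86/4 = 21.5

21.5


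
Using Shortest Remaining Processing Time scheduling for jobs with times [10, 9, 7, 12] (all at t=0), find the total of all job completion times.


Since all jobs arrive at t=0, SRPT equals SPT ordering.
SPT order: [7, 9, 10, 12]
Completion times:
  Job 1: p=7, C=7
  Job 2: p=9, C=16
  Job 3: p=10, C=26
  Job 4: p=12, C=38
Total completion time = 7 + 16 + 26 + 38 = 87

87


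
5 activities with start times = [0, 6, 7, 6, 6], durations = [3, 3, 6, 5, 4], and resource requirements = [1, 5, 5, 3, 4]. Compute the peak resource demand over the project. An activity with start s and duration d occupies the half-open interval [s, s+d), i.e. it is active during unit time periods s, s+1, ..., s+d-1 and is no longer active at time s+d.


Each activity i is active on [start_i, start_i + duration_i).
Compute total resource usage per time slot:
  t=0: active resources = [1], total = 1
  t=1: active resources = [1], total = 1
  t=2: active resources = [1], total = 1
  t=3: active resources = [], total = 0
  t=4: active resources = [], total = 0
  t=5: active resources = [], total = 0
  t=6: active resources = [5, 3, 4], total = 12
  t=7: active resources = [5, 5, 3, 4], total = 17
  t=8: active resources = [5, 5, 3, 4], total = 17
  t=9: active resources = [5, 3, 4], total = 12
  t=10: active resources = [5, 3], total = 8
  t=11: active resources = [5], total = 5
  t=12: active resources = [5], total = 5
Peak resource demand = 17

17


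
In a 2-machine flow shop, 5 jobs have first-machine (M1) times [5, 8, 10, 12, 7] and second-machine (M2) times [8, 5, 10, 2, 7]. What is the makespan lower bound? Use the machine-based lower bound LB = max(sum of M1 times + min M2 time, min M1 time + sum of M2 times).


LB1 = sum(M1 times) + min(M2 times) = 42 + 2 = 44
LB2 = min(M1 times) + sum(M2 times) = 5 + 32 = 37
Lower bound = max(LB1, LB2) = max(44, 37) = 44

44


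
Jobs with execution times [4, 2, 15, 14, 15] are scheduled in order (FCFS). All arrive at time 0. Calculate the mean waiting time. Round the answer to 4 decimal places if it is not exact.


FCFS order (as given): [4, 2, 15, 14, 15]
Waiting times:
  Job 1: wait = 0
  Job 2: wait = 4
  Job 3: wait = 6
  Job 4: wait = 21
  Job 5: wait = 35
Sum of waiting times = 66
Average waiting time = 66/5 = 13.2

13.2


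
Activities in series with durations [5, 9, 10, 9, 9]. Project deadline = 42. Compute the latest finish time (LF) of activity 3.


LF(activity 3) = deadline - sum of successor durations
Successors: activities 4 through 5 with durations [9, 9]
Sum of successor durations = 18
LF = 42 - 18 = 24

24


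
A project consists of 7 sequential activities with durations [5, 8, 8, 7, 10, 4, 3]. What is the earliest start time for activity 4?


Activity 4 starts after activities 1 through 3 complete.
Predecessor durations: [5, 8, 8]
ES = 5 + 8 + 8 = 21

21


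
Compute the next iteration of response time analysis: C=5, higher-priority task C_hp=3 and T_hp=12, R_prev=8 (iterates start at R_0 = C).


R_next = C + ceil(R_prev / T_hp) * C_hp
ceil(8 / 12) = ceil(0.6667) = 1
Interference = 1 * 3 = 3
R_next = 5 + 3 = 8
R_next = R_prev, so the iteration has converged (response time = 8).

8


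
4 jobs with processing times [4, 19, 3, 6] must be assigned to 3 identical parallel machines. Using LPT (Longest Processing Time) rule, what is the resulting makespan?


Sort jobs in decreasing order (LPT): [19, 6, 4, 3]
Assign each job to the least loaded machine:
  Machine 1: jobs [19], load = 19
  Machine 2: jobs [6], load = 6
  Machine 3: jobs [4, 3], load = 7
Makespan = max load = 19

19


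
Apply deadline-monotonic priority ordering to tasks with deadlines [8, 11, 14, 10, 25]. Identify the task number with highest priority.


Sort tasks by relative deadline (ascending):
  Task 1: deadline = 8
  Task 4: deadline = 10
  Task 2: deadline = 11
  Task 3: deadline = 14
  Task 5: deadline = 25
Priority order (highest first): [1, 4, 2, 3, 5]
Highest priority task = 1

1


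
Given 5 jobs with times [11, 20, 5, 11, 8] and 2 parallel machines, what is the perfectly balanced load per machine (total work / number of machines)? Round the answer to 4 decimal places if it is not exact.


Total processing time = 11 + 20 + 5 + 11 + 8 = 55
Number of machines = 2
Ideal balanced load = 55 / 2 = 27.5

27.5


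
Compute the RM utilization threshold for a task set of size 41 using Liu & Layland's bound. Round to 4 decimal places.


Compute 2^(1/41) = 1.0170497444
Subtract 1: 1.0170497444 - 1 = 0.0170497444
Multiply by n: 41 * 0.0170497444 = 0.6990395204
Round to 4 dp: 0.6990

0.6990


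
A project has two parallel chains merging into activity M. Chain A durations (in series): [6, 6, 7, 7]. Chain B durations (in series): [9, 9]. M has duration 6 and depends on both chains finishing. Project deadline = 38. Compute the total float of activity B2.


Forward pass: ES(B2) = sum of predecessors on chain B = 9
EF = ES + duration = 9 + 9 = 18
Backward pass: LF(M) = deadline = 38; LS(M) = 38 - 6 = 32
LF(B2) = LS(M) - sum(successors on chain B) = 32 - 0 = 32
LS = LF - duration = 32 - 9 = 23
Total float = LS - ES = 23 - 9 = 14

14


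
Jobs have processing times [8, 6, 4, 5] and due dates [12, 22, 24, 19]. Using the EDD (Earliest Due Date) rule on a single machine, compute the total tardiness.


Sort by due date (EDD order): [(8, 12), (5, 19), (6, 22), (4, 24)]
Compute completion times and tardiness:
  Job 1: p=8, d=12, C=8, tardiness=max(0,8-12)=0
  Job 2: p=5, d=19, C=13, tardiness=max(0,13-19)=0
  Job 3: p=6, d=22, C=19, tardiness=max(0,19-22)=0
  Job 4: p=4, d=24, C=23, tardiness=max(0,23-24)=0
Total tardiness = 0

0


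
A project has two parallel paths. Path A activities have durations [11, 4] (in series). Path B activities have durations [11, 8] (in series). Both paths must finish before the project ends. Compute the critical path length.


Path A total = 11 + 4 = 15
Path B total = 11 + 8 = 19
Critical path = longest path = max(15, 19) = 19

19


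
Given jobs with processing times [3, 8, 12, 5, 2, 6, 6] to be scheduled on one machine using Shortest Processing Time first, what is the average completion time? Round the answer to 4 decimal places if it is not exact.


Sort jobs by processing time (SPT order): [2, 3, 5, 6, 6, 8, 12]
Compute completion times sequentially:
  Job 1: processing = 2, completes at 2
  Job 2: processing = 3, completes at 5
  Job 3: processing = 5, completes at 10
  Job 4: processing = 6, completes at 16
  Job 5: processing = 6, completes at 22
  Job 6: processing = 8, completes at 30
  Job 7: processing = 12, completes at 42
Sum of completion times = 127
Average completion time = 127/7 = 18.1429

18.1429


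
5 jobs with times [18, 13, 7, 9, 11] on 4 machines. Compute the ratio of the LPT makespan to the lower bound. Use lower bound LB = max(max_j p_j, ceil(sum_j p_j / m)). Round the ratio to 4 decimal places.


LPT order: [18, 13, 11, 9, 7]
Machine loads after assignment: [18, 13, 11, 16]
LPT makespan = 18
Lower bound = max(max_job, ceil(total/4)) = max(18, 15) = 18
Ratio = 18 / 18 = 1.0

1.0


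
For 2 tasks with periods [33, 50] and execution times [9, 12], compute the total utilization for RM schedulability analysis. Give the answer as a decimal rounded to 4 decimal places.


Compute individual utilizations (exact fractions):
  Task 1: C/T = 9/33 = 3/11 (approx. 0.2727)
  Task 2: C/T = 12/50 = 6/25 (approx. 0.24)
Total utilization U = 3/11 + 6/25 = 141/275
Rounded to 4 decimal places: U = 0.5127
RM (Liu & Layland) bound for 2 tasks = 0.828427; compare with U = 141/275 (approx. 0.512727)
U <= bound, so schedulable by RM sufficient condition.

0.5127


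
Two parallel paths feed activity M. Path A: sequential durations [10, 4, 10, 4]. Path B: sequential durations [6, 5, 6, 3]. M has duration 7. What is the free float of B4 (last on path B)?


ES(B4) = sum of predecessors on chain B = 17
EF(B4) = ES + duration = 17 + 3 = 20
Successor of B4 is M. ES(M) = max(sum(A), sum(B)) = max(28, 20) = 28
Free float = ES(successor) - EF(current) = 28 - 20 = 8

8


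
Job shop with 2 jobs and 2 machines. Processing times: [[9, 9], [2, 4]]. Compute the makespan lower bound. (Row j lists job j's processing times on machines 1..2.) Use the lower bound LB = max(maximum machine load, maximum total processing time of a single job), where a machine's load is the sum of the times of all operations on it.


Machine loads:
  Machine 1: 9 + 2 = 11
  Machine 2: 9 + 4 = 13
Max machine load = 13
Job totals:
  Job 1: 18
  Job 2: 6
Max job total = 18
Lower bound = max(13, 18) = 18

18


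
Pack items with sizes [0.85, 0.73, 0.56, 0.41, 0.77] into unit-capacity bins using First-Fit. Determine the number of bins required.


Place items sequentially using First-Fit:
  Item 0.85 -> new Bin 1
  Item 0.73 -> new Bin 2
  Item 0.56 -> new Bin 3
  Item 0.41 -> Bin 3 (now 0.97)
  Item 0.77 -> new Bin 4
Total bins used = 4

4


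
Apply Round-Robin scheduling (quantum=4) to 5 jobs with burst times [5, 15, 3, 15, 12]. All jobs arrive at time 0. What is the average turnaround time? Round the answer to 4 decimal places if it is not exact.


Time quantum = 4
Execution trace:
  J1 runs 4 units, time = 4
  J2 runs 4 units, time = 8
  J3 runs 3 units, time = 11
  J4 runs 4 units, time = 15
  J5 runs 4 units, time = 19
  J1 runs 1 units, time = 20
  J2 runs 4 units, time = 24
  J4 runs 4 units, time = 28
  J5 runs 4 units, time = 32
  J2 runs 4 units, time = 36
  J4 runs 4 units, time = 40
  J5 runs 4 units, time = 44
  J2 runs 3 units, time = 47
  J4 runs 3 units, time = 50
Finish times: [20, 47, 11, 50, 44]
Average turnaround = 172/5 = 34.4

34.4


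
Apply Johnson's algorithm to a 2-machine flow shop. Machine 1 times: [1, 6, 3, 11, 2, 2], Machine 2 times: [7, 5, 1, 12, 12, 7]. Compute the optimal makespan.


Apply Johnson's rule:
  Group 1 (a <= b): [(1, 1, 7), (5, 2, 12), (6, 2, 7), (4, 11, 12)]
  Group 2 (a > b): [(2, 6, 5), (3, 3, 1)]
Optimal job order: [1, 5, 6, 4, 2, 3]
Schedule:
  Job 1: M1 done at 1, M2 done at 8
  Job 5: M1 done at 3, M2 done at 20
  Job 6: M1 done at 5, M2 done at 27
  Job 4: M1 done at 16, M2 done at 39
  Job 2: M1 done at 22, M2 done at 44
  Job 3: M1 done at 25, M2 done at 45
Makespan = 45

45


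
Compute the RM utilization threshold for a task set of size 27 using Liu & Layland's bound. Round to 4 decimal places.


Compute 2^(1/27) = 1.0260044847
Subtract 1: 1.0260044847 - 1 = 0.0260044847
Multiply by n: 27 * 0.0260044847 = 0.7021210869
Round to 4 dp: 0.7021

0.7021


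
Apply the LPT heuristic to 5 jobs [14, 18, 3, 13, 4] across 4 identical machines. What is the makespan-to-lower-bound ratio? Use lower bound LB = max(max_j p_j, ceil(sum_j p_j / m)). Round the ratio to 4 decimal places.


LPT order: [18, 14, 13, 4, 3]
Machine loads after assignment: [18, 14, 13, 7]
LPT makespan = 18
Lower bound = max(max_job, ceil(total/4)) = max(18, 13) = 18
Ratio = 18 / 18 = 1.0

1.0


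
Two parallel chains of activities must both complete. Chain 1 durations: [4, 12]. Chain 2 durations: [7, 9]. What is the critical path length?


Path A total = 4 + 12 = 16
Path B total = 7 + 9 = 16
Critical path = longest path = max(16, 16) = 16

16


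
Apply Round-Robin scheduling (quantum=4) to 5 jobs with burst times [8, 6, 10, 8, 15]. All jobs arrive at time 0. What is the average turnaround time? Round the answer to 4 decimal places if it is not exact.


Time quantum = 4
Execution trace:
  J1 runs 4 units, time = 4
  J2 runs 4 units, time = 8
  J3 runs 4 units, time = 12
  J4 runs 4 units, time = 16
  J5 runs 4 units, time = 20
  J1 runs 4 units, time = 24
  J2 runs 2 units, time = 26
  J3 runs 4 units, time = 30
  J4 runs 4 units, time = 34
  J5 runs 4 units, time = 38
  J3 runs 2 units, time = 40
  J5 runs 4 units, time = 44
  J5 runs 3 units, time = 47
Finish times: [24, 26, 40, 34, 47]
Average turnaround = 171/5 = 34.2

34.2


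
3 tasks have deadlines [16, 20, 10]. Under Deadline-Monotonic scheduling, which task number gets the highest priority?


Sort tasks by relative deadline (ascending):
  Task 3: deadline = 10
  Task 1: deadline = 16
  Task 2: deadline = 20
Priority order (highest first): [3, 1, 2]
Highest priority task = 3

3


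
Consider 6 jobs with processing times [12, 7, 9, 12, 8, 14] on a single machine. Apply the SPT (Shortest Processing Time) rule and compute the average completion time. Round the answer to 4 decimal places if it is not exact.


Sort jobs by processing time (SPT order): [7, 8, 9, 12, 12, 14]
Compute completion times sequentially:
  Job 1: processing = 7, completes at 7
  Job 2: processing = 8, completes at 15
  Job 3: processing = 9, completes at 24
  Job 4: processing = 12, completes at 36
  Job 5: processing = 12, completes at 48
  Job 6: processing = 14, completes at 62
Sum of completion times = 192
Average completion time = 192/6 = 32.0

32.0


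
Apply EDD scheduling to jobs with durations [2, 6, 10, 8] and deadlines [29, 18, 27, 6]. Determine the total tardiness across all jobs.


Sort by due date (EDD order): [(8, 6), (6, 18), (10, 27), (2, 29)]
Compute completion times and tardiness:
  Job 1: p=8, d=6, C=8, tardiness=max(0,8-6)=2
  Job 2: p=6, d=18, C=14, tardiness=max(0,14-18)=0
  Job 3: p=10, d=27, C=24, tardiness=max(0,24-27)=0
  Job 4: p=2, d=29, C=26, tardiness=max(0,26-29)=0
Total tardiness = 2

2


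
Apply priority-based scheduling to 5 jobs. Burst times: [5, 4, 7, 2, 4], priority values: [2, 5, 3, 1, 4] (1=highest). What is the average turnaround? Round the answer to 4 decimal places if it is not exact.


Sort by priority (ascending = highest first):
Order: [(1, 2), (2, 5), (3, 7), (4, 4), (5, 4)]
Completion times:
  Priority 1, burst=2, C=2
  Priority 2, burst=5, C=7
  Priority 3, burst=7, C=14
  Priority 4, burst=4, C=18
  Priority 5, burst=4, C=22
Average turnaround = 63/5 = 12.6

12.6


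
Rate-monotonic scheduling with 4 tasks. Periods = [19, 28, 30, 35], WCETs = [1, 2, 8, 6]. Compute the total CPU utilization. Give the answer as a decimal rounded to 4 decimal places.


Compute individual utilizations (exact fractions):
  Task 1: C/T = 1/19 (approx. 0.0526)
  Task 2: C/T = 2/28 = 1/14 (approx. 0.0714)
  Task 3: C/T = 8/30 = 4/15 (approx. 0.2667)
  Task 4: C/T = 6/35 (approx. 0.1714)
Total utilization U = 1/19 + 1/14 + 4/15 + 6/35 = 2243/3990
Rounded to 4 decimal places: U = 0.5622
RM (Liu & Layland) bound for 4 tasks = 0.756828; compare with U = 2243/3990 (approx. 0.562155)
U <= bound, so schedulable by RM sufficient condition.

0.5622


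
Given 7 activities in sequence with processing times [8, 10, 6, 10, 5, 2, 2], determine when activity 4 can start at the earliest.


Activity 4 starts after activities 1 through 3 complete.
Predecessor durations: [8, 10, 6]
ES = 8 + 10 + 6 = 24

24


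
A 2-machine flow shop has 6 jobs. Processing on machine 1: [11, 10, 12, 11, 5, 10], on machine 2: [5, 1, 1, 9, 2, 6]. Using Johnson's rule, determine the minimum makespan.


Apply Johnson's rule:
  Group 1 (a <= b): []
  Group 2 (a > b): [(4, 11, 9), (6, 10, 6), (1, 11, 5), (5, 5, 2), (2, 10, 1), (3, 12, 1)]
Optimal job order: [4, 6, 1, 5, 2, 3]
Schedule:
  Job 4: M1 done at 11, M2 done at 20
  Job 6: M1 done at 21, M2 done at 27
  Job 1: M1 done at 32, M2 done at 37
  Job 5: M1 done at 37, M2 done at 39
  Job 2: M1 done at 47, M2 done at 48
  Job 3: M1 done at 59, M2 done at 60
Makespan = 60

60


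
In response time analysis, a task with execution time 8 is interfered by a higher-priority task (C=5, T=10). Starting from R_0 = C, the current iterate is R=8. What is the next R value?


R_next = C + ceil(R_prev / T_hp) * C_hp
ceil(8 / 10) = ceil(0.8) = 1
Interference = 1 * 5 = 5
R_next = 8 + 5 = 13

13


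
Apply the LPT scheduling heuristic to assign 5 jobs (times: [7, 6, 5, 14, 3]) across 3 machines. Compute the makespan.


Sort jobs in decreasing order (LPT): [14, 7, 6, 5, 3]
Assign each job to the least loaded machine:
  Machine 1: jobs [14], load = 14
  Machine 2: jobs [7, 3], load = 10
  Machine 3: jobs [6, 5], load = 11
Makespan = max load = 14

14


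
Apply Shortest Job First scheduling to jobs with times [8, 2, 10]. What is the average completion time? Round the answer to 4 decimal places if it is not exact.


SJF order (ascending): [2, 8, 10]
Completion times:
  Job 1: burst=2, C=2
  Job 2: burst=8, C=10
  Job 3: burst=10, C=20
Average completion = 32/3 = 10.6667

10.6667


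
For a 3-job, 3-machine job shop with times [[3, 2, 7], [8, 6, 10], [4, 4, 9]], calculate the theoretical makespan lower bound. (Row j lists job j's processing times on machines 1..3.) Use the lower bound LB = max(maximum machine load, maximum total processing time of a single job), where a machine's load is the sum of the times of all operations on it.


Machine loads:
  Machine 1: 3 + 8 + 4 = 15
  Machine 2: 2 + 6 + 4 = 12
  Machine 3: 7 + 10 + 9 = 26
Max machine load = 26
Job totals:
  Job 1: 12
  Job 2: 24
  Job 3: 17
Max job total = 24
Lower bound = max(26, 24) = 26

26


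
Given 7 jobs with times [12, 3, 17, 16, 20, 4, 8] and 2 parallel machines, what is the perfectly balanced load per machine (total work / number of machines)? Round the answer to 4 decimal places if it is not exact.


Total processing time = 12 + 3 + 17 + 16 + 20 + 4 + 8 = 80
Number of machines = 2
Ideal balanced load = 80 / 2 = 40.0

40.0


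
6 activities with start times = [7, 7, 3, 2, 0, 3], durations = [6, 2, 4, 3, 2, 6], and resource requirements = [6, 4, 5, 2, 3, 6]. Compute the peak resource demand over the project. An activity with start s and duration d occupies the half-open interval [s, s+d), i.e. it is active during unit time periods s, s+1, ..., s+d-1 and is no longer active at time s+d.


Each activity i is active on [start_i, start_i + duration_i).
Compute total resource usage per time slot:
  t=0: active resources = [3], total = 3
  t=1: active resources = [3], total = 3
  t=2: active resources = [2], total = 2
  t=3: active resources = [5, 2, 6], total = 13
  t=4: active resources = [5, 2, 6], total = 13
  t=5: active resources = [5, 6], total = 11
  t=6: active resources = [5, 6], total = 11
  t=7: active resources = [6, 4, 6], total = 16
  t=8: active resources = [6, 4, 6], total = 16
  t=9: active resources = [6], total = 6
  t=10: active resources = [6], total = 6
  t=11: active resources = [6], total = 6
  t=12: active resources = [6], total = 6
Peak resource demand = 16

16


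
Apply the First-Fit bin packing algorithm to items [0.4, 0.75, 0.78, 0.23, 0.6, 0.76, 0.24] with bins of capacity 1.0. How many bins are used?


Place items sequentially using First-Fit:
  Item 0.4 -> new Bin 1
  Item 0.75 -> new Bin 2
  Item 0.78 -> new Bin 3
  Item 0.23 -> Bin 1 (now 0.63)
  Item 0.6 -> new Bin 4
  Item 0.76 -> new Bin 5
  Item 0.24 -> Bin 1 (now 0.87)
Total bins used = 5

5


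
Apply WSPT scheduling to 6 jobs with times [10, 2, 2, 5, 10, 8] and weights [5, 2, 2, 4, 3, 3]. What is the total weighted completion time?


Compute p/w ratios and sort ascending (WSPT): [(2, 2), (2, 2), (5, 4), (10, 5), (8, 3), (10, 3)]
Compute weighted completion times:
  Job (p=2,w=2): C=2, w*C=2*2=4
  Job (p=2,w=2): C=4, w*C=2*4=8
  Job (p=5,w=4): C=9, w*C=4*9=36
  Job (p=10,w=5): C=19, w*C=5*19=95
  Job (p=8,w=3): C=27, w*C=3*27=81
  Job (p=10,w=3): C=37, w*C=3*37=111
Total weighted completion time = 335

335


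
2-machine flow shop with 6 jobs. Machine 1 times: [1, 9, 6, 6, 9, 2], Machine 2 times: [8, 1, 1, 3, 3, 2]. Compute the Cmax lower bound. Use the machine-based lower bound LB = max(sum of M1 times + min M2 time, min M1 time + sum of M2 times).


LB1 = sum(M1 times) + min(M2 times) = 33 + 1 = 34
LB2 = min(M1 times) + sum(M2 times) = 1 + 18 = 19
Lower bound = max(LB1, LB2) = max(34, 19) = 34

34


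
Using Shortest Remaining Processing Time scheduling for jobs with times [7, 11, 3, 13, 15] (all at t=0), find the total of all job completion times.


Since all jobs arrive at t=0, SRPT equals SPT ordering.
SPT order: [3, 7, 11, 13, 15]
Completion times:
  Job 1: p=3, C=3
  Job 2: p=7, C=10
  Job 3: p=11, C=21
  Job 4: p=13, C=34
  Job 5: p=15, C=49
Total completion time = 3 + 10 + 21 + 34 + 49 = 117

117


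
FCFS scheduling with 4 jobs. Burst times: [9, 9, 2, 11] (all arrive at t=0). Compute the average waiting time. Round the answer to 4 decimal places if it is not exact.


FCFS order (as given): [9, 9, 2, 11]
Waiting times:
  Job 1: wait = 0
  Job 2: wait = 9
  Job 3: wait = 18
  Job 4: wait = 20
Sum of waiting times = 47
Average waiting time = 47/4 = 11.75

11.75


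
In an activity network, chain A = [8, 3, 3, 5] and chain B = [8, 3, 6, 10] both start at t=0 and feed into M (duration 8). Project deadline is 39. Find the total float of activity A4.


Forward pass: ES(A4) = sum of predecessors on chain A = 14
EF = ES + duration = 14 + 5 = 19
Backward pass: LF(M) = deadline = 39; LS(M) = 39 - 8 = 31
LF(A4) = LS(M) - sum(successors on chain A) = 31 - 0 = 31
LS = LF - duration = 31 - 5 = 26
Total float = LS - ES = 26 - 14 = 12

12


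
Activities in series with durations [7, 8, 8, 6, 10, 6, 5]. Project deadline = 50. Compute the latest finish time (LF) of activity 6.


LF(activity 6) = deadline - sum of successor durations
Successors: activities 7 through 7 with durations [5]
Sum of successor durations = 5
LF = 50 - 5 = 45

45


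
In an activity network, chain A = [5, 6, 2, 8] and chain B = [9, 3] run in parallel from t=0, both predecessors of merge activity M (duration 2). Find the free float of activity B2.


ES(B2) = sum of predecessors on chain B = 9
EF(B2) = ES + duration = 9 + 3 = 12
Successor of B2 is M. ES(M) = max(sum(A), sum(B)) = max(21, 12) = 21
Free float = ES(successor) - EF(current) = 21 - 12 = 9

9


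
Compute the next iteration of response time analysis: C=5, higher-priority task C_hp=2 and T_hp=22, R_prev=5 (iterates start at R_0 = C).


R_next = C + ceil(R_prev / T_hp) * C_hp
ceil(5 / 22) = ceil(0.2273) = 1
Interference = 1 * 2 = 2
R_next = 5 + 2 = 7

7


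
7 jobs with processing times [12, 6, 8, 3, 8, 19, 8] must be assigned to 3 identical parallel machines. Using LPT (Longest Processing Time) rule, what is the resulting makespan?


Sort jobs in decreasing order (LPT): [19, 12, 8, 8, 8, 6, 3]
Assign each job to the least loaded machine:
  Machine 1: jobs [19, 3], load = 22
  Machine 2: jobs [12, 8], load = 20
  Machine 3: jobs [8, 8, 6], load = 22
Makespan = max load = 22

22


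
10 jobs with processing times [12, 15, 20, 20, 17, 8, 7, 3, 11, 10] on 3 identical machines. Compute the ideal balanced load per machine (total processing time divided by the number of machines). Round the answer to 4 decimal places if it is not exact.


Total processing time = 12 + 15 + 20 + 20 + 17 + 8 + 7 + 3 + 11 + 10 = 123
Number of machines = 3
Ideal balanced load = 123 / 3 = 41.0

41.0


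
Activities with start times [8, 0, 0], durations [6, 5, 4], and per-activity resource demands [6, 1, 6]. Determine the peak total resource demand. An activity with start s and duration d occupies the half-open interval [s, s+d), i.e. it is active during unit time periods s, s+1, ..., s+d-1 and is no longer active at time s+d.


Each activity i is active on [start_i, start_i + duration_i).
Compute total resource usage per time slot:
  t=0: active resources = [1, 6], total = 7
  t=1: active resources = [1, 6], total = 7
  t=2: active resources = [1, 6], total = 7
  t=3: active resources = [1, 6], total = 7
  t=4: active resources = [1], total = 1
  t=5: active resources = [], total = 0
  t=6: active resources = [], total = 0
  t=7: active resources = [], total = 0
  t=8: active resources = [6], total = 6
  t=9: active resources = [6], total = 6
  t=10: active resources = [6], total = 6
  t=11: active resources = [6], total = 6
  t=12: active resources = [6], total = 6
  t=13: active resources = [6], total = 6
Peak resource demand = 7

7


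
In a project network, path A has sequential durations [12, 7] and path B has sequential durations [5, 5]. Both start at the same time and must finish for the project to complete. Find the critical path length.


Path A total = 12 + 7 = 19
Path B total = 5 + 5 = 10
Critical path = longest path = max(19, 10) = 19

19


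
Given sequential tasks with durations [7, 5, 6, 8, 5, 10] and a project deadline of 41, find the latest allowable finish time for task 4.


LF(activity 4) = deadline - sum of successor durations
Successors: activities 5 through 6 with durations [5, 10]
Sum of successor durations = 15
LF = 41 - 15 = 26

26


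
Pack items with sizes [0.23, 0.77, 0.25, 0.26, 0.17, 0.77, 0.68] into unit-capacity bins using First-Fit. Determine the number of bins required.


Place items sequentially using First-Fit:
  Item 0.23 -> new Bin 1
  Item 0.77 -> Bin 1 (now 1.0)
  Item 0.25 -> new Bin 2
  Item 0.26 -> Bin 2 (now 0.51)
  Item 0.17 -> Bin 2 (now 0.68)
  Item 0.77 -> new Bin 3
  Item 0.68 -> new Bin 4
Total bins used = 4

4


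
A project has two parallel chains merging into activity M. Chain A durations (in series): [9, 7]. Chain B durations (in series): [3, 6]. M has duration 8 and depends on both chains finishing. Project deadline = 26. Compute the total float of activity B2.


Forward pass: ES(B2) = sum of predecessors on chain B = 3
EF = ES + duration = 3 + 6 = 9
Backward pass: LF(M) = deadline = 26; LS(M) = 26 - 8 = 18
LF(B2) = LS(M) - sum(successors on chain B) = 18 - 0 = 18
LS = LF - duration = 18 - 6 = 12
Total float = LS - ES = 12 - 3 = 9

9


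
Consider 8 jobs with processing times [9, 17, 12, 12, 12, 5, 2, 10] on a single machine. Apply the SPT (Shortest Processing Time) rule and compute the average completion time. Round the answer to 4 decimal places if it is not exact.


Sort jobs by processing time (SPT order): [2, 5, 9, 10, 12, 12, 12, 17]
Compute completion times sequentially:
  Job 1: processing = 2, completes at 2
  Job 2: processing = 5, completes at 7
  Job 3: processing = 9, completes at 16
  Job 4: processing = 10, completes at 26
  Job 5: processing = 12, completes at 38
  Job 6: processing = 12, completes at 50
  Job 7: processing = 12, completes at 62
  Job 8: processing = 17, completes at 79
Sum of completion times = 280
Average completion time = 280/8 = 35.0

35.0


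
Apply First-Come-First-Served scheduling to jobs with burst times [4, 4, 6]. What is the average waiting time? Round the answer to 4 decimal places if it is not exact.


FCFS order (as given): [4, 4, 6]
Waiting times:
  Job 1: wait = 0
  Job 2: wait = 4
  Job 3: wait = 8
Sum of waiting times = 12
Average waiting time = 12/3 = 4.0

4.0


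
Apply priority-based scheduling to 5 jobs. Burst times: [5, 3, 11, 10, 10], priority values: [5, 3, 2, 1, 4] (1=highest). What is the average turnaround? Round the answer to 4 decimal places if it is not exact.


Sort by priority (ascending = highest first):
Order: [(1, 10), (2, 11), (3, 3), (4, 10), (5, 5)]
Completion times:
  Priority 1, burst=10, C=10
  Priority 2, burst=11, C=21
  Priority 3, burst=3, C=24
  Priority 4, burst=10, C=34
  Priority 5, burst=5, C=39
Average turnaround = 128/5 = 25.6

25.6


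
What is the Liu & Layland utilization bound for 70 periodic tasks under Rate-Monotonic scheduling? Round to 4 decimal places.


Compute 2^(1/70) = 1.0099512906
Subtract 1: 1.0099512906 - 1 = 0.0099512906
Multiply by n: 70 * 0.0099512906 = 0.6965903420
Round to 4 dp: 0.6966

0.6966


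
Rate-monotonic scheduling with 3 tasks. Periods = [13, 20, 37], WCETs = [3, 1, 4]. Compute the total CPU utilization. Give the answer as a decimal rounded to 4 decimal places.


Compute individual utilizations (exact fractions):
  Task 1: C/T = 3/13 (approx. 0.2308)
  Task 2: C/T = 1/20 (approx. 0.05)
  Task 3: C/T = 4/37 (approx. 0.1081)
Total utilization U = 3/13 + 1/20 + 4/37 = 3741/9620
Rounded to 4 decimal places: U = 0.3889
RM (Liu & Layland) bound for 3 tasks = 0.779763; compare with U = 3741/9620 (approx. 0.388877)
U <= bound, so schedulable by RM sufficient condition.

0.3889


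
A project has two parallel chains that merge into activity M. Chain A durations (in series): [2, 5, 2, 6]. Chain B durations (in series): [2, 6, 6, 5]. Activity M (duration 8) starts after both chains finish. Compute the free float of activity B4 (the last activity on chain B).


ES(B4) = sum of predecessors on chain B = 14
EF(B4) = ES + duration = 14 + 5 = 19
Successor of B4 is M. ES(M) = max(sum(A), sum(B)) = max(15, 19) = 19
Free float = ES(successor) - EF(current) = 19 - 19 = 0

0


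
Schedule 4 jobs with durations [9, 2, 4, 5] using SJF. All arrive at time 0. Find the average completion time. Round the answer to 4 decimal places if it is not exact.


SJF order (ascending): [2, 4, 5, 9]
Completion times:
  Job 1: burst=2, C=2
  Job 2: burst=4, C=6
  Job 3: burst=5, C=11
  Job 4: burst=9, C=20
Average completion = 39/4 = 9.75

9.75


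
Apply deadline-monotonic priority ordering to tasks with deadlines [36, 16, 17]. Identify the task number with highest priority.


Sort tasks by relative deadline (ascending):
  Task 2: deadline = 16
  Task 3: deadline = 17
  Task 1: deadline = 36
Priority order (highest first): [2, 3, 1]
Highest priority task = 2

2


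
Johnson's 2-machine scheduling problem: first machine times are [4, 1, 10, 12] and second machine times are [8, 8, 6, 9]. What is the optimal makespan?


Apply Johnson's rule:
  Group 1 (a <= b): [(2, 1, 8), (1, 4, 8)]
  Group 2 (a > b): [(4, 12, 9), (3, 10, 6)]
Optimal job order: [2, 1, 4, 3]
Schedule:
  Job 2: M1 done at 1, M2 done at 9
  Job 1: M1 done at 5, M2 done at 17
  Job 4: M1 done at 17, M2 done at 26
  Job 3: M1 done at 27, M2 done at 33
Makespan = 33

33


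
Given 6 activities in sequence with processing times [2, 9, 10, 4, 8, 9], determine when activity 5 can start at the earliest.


Activity 5 starts after activities 1 through 4 complete.
Predecessor durations: [2, 9, 10, 4]
ES = 2 + 9 + 10 + 4 = 25

25


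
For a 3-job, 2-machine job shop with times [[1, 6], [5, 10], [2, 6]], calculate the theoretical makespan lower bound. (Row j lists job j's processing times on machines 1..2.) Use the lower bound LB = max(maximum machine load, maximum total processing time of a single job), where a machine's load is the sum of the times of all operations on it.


Machine loads:
  Machine 1: 1 + 5 + 2 = 8
  Machine 2: 6 + 10 + 6 = 22
Max machine load = 22
Job totals:
  Job 1: 7
  Job 2: 15
  Job 3: 8
Max job total = 15
Lower bound = max(22, 15) = 22

22


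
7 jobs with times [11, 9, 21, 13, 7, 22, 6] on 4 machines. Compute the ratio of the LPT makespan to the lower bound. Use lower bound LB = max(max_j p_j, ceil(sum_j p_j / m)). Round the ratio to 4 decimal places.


LPT order: [22, 21, 13, 11, 9, 7, 6]
Machine loads after assignment: [22, 21, 26, 20]
LPT makespan = 26
Lower bound = max(max_job, ceil(total/4)) = max(22, 23) = 23
Ratio = 26 / 23 = 1.1304

1.1304


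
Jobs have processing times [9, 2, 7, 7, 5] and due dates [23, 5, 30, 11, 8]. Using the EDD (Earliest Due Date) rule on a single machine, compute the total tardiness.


Sort by due date (EDD order): [(2, 5), (5, 8), (7, 11), (9, 23), (7, 30)]
Compute completion times and tardiness:
  Job 1: p=2, d=5, C=2, tardiness=max(0,2-5)=0
  Job 2: p=5, d=8, C=7, tardiness=max(0,7-8)=0
  Job 3: p=7, d=11, C=14, tardiness=max(0,14-11)=3
  Job 4: p=9, d=23, C=23, tardiness=max(0,23-23)=0
  Job 5: p=7, d=30, C=30, tardiness=max(0,30-30)=0
Total tardiness = 3

3


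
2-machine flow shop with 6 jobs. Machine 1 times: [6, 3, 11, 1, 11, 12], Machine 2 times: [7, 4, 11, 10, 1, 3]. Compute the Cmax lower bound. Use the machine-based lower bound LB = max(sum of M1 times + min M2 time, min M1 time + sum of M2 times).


LB1 = sum(M1 times) + min(M2 times) = 44 + 1 = 45
LB2 = min(M1 times) + sum(M2 times) = 1 + 36 = 37
Lower bound = max(LB1, LB2) = max(45, 37) = 45

45


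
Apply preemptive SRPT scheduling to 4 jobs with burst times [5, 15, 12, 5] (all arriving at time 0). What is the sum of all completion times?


Since all jobs arrive at t=0, SRPT equals SPT ordering.
SPT order: [5, 5, 12, 15]
Completion times:
  Job 1: p=5, C=5
  Job 2: p=5, C=10
  Job 3: p=12, C=22
  Job 4: p=15, C=37
Total completion time = 5 + 10 + 22 + 37 = 74

74


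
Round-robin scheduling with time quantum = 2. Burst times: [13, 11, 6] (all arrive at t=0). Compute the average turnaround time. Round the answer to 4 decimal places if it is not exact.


Time quantum = 2
Execution trace:
  J1 runs 2 units, time = 2
  J2 runs 2 units, time = 4
  J3 runs 2 units, time = 6
  J1 runs 2 units, time = 8
  J2 runs 2 units, time = 10
  J3 runs 2 units, time = 12
  J1 runs 2 units, time = 14
  J2 runs 2 units, time = 16
  J3 runs 2 units, time = 18
  J1 runs 2 units, time = 20
  J2 runs 2 units, time = 22
  J1 runs 2 units, time = 24
  J2 runs 2 units, time = 26
  J1 runs 2 units, time = 28
  J2 runs 1 units, time = 29
  J1 runs 1 units, time = 30
Finish times: [30, 29, 18]
Average turnaround = 77/3 = 25.6667

25.6667
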